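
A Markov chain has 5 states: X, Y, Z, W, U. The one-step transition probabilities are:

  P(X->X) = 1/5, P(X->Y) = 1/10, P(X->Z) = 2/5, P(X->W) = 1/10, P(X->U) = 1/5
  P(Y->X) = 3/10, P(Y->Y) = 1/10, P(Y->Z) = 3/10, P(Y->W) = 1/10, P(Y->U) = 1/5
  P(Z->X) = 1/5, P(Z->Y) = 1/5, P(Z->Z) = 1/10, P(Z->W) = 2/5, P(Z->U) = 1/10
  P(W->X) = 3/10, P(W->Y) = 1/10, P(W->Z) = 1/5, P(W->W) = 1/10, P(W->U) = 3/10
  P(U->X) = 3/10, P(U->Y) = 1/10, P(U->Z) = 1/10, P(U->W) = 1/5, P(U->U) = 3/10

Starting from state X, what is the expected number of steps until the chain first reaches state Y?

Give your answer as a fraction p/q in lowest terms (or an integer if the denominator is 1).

Answer: 11880/1459

Derivation:
Let h_i = expected steps to first reach Y from state i.
Boundary: h_Y = 0.
First-step equations for the other states:
  h_X = 1 + 1/5*h_X + 1/10*h_Y + 2/5*h_Z + 1/10*h_W + 1/5*h_U
  h_Z = 1 + 1/5*h_X + 1/5*h_Y + 1/10*h_Z + 2/5*h_W + 1/10*h_U
  h_W = 1 + 3/10*h_X + 1/10*h_Y + 1/5*h_Z + 1/10*h_W + 3/10*h_U
  h_U = 1 + 3/10*h_X + 1/10*h_Y + 1/10*h_Z + 1/5*h_W + 3/10*h_U

Substituting h_Y = 0 and rearranging gives the linear system (I - Q) h = 1:
  [4/5, -2/5, -1/10, -1/5] . (h_X, h_Z, h_W, h_U) = 1
  [-1/5, 9/10, -2/5, -1/10] . (h_X, h_Z, h_W, h_U) = 1
  [-3/10, -1/5, 9/10, -3/10] . (h_X, h_Z, h_W, h_U) = 1
  [-3/10, -1/10, -1/5, 7/10] . (h_X, h_Z, h_W, h_U) = 1

Solving yields:
  h_X = 11880/1459
  h_Z = 10990/1459
  h_W = 12090/1459
  h_U = 12200/1459

Starting state is X, so the expected hitting time is h_X = 11880/1459.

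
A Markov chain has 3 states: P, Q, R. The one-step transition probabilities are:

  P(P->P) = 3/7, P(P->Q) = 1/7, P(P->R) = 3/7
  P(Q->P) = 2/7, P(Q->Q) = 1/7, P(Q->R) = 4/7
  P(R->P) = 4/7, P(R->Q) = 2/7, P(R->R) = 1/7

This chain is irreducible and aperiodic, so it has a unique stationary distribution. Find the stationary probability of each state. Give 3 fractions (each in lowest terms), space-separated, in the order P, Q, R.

The stationary distribution satisfies pi = pi * P, i.e.:
  pi_P = 3/7*pi_P + 2/7*pi_Q + 4/7*pi_R
  pi_Q = 1/7*pi_P + 1/7*pi_Q + 2/7*pi_R
  pi_R = 3/7*pi_P + 4/7*pi_Q + 1/7*pi_R
with normalization: pi_P + pi_Q + pi_R = 1.

Using the first 2 balance equations plus normalization, the linear system A*pi = b is:
  [-4/7, 2/7, 4/7] . pi = 0
  [1/7, -6/7, 2/7] . pi = 0
  [1, 1, 1] . pi = 1

Solving yields:
  pi_P = 14/31
  pi_Q = 6/31
  pi_R = 11/31

Verification (pi * P):
  14/31*3/7 + 6/31*2/7 + 11/31*4/7 = 14/31 = pi_P  (ok)
  14/31*1/7 + 6/31*1/7 + 11/31*2/7 = 6/31 = pi_Q  (ok)
  14/31*3/7 + 6/31*4/7 + 11/31*1/7 = 11/31 = pi_R  (ok)

Answer: 14/31 6/31 11/31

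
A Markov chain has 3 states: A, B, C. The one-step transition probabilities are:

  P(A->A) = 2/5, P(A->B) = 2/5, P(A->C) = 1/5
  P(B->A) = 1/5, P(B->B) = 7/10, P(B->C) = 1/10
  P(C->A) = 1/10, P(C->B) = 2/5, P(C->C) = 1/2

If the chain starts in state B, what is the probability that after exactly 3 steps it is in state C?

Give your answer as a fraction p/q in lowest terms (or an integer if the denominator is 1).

Computing P^3 by repeated multiplication:
P^1 =
  A: [2/5, 2/5, 1/5]
  B: [1/5, 7/10, 1/10]
  C: [1/10, 2/5, 1/2]
P^2 =
  A: [13/50, 13/25, 11/50]
  B: [23/100, 61/100, 4/25]
  C: [17/100, 13/25, 31/100]
P^3 =
  A: [23/100, 139/250, 107/500]
  B: [23/100, 583/1000, 187/1000]
  C: [203/1000, 139/250, 241/1000]

(P^3)[B -> C] = 187/1000

Answer: 187/1000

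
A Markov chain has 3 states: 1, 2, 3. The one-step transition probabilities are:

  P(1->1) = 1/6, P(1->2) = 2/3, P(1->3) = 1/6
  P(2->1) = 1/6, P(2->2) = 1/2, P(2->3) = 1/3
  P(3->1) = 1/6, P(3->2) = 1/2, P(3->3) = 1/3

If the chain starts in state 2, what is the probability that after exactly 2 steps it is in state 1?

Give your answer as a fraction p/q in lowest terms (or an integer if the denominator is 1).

Computing P^2 by repeated multiplication:
P^1 =
  1: [1/6, 2/3, 1/6]
  2: [1/6, 1/2, 1/3]
  3: [1/6, 1/2, 1/3]
P^2 =
  1: [1/6, 19/36, 11/36]
  2: [1/6, 19/36, 11/36]
  3: [1/6, 19/36, 11/36]

(P^2)[2 -> 1] = 1/6

Answer: 1/6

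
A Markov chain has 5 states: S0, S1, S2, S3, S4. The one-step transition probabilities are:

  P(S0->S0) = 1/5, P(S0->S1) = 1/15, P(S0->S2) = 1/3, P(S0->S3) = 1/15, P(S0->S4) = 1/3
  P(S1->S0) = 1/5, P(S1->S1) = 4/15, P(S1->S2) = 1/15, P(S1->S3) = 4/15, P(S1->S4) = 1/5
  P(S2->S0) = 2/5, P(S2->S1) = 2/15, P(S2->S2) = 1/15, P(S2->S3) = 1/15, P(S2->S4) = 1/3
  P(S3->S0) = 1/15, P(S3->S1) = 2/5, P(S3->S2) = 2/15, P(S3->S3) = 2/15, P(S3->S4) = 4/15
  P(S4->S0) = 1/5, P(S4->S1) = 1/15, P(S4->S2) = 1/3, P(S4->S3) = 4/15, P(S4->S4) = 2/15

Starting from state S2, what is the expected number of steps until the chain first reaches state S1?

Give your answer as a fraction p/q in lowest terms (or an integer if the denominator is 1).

Let h_i = expected steps to first reach S1 from state i.
Boundary: h_S1 = 0.
First-step equations for the other states:
  h_S0 = 1 + 1/5*h_S0 + 1/15*h_S1 + 1/3*h_S2 + 1/15*h_S3 + 1/3*h_S4
  h_S2 = 1 + 2/5*h_S0 + 2/15*h_S1 + 1/15*h_S2 + 1/15*h_S3 + 1/3*h_S4
  h_S3 = 1 + 1/15*h_S0 + 2/5*h_S1 + 2/15*h_S2 + 2/15*h_S3 + 4/15*h_S4
  h_S4 = 1 + 1/5*h_S0 + 1/15*h_S1 + 1/3*h_S2 + 4/15*h_S3 + 2/15*h_S4

Substituting h_S1 = 0 and rearranging gives the linear system (I - Q) h = 1:
  [4/5, -1/3, -1/15, -1/3] . (h_S0, h_S2, h_S3, h_S4) = 1
  [-2/5, 14/15, -1/15, -1/3] . (h_S0, h_S2, h_S3, h_S4) = 1
  [-1/15, -2/15, 13/15, -4/15] . (h_S0, h_S2, h_S3, h_S4) = 1
  [-1/5, -1/3, -4/15, 13/15] . (h_S0, h_S2, h_S3, h_S4) = 1

Solving yields:
  h_S0 = 24225/3052
  h_S2 = 11475/1526
  h_S3 = 15945/3052
  h_S4 = 22845/3052

Starting state is S2, so the expected hitting time is h_S2 = 11475/1526.

Answer: 11475/1526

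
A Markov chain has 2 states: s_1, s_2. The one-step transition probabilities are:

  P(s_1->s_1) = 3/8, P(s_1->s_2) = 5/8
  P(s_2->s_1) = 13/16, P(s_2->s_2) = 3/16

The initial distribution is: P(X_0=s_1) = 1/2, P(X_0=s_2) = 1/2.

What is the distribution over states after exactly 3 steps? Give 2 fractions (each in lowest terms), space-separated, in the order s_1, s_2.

Propagating the distribution step by step (d_{t+1} = d_t * P):
d_0 = (s_1=1/2, s_2=1/2)
  d_1[s_1] = 1/2*3/8 + 1/2*13/16 = 19/32
  d_1[s_2] = 1/2*5/8 + 1/2*3/16 = 13/32
d_1 = (s_1=19/32, s_2=13/32)
  d_2[s_1] = 19/32*3/8 + 13/32*13/16 = 283/512
  d_2[s_2] = 19/32*5/8 + 13/32*3/16 = 229/512
d_2 = (s_1=283/512, s_2=229/512)
  d_3[s_1] = 283/512*3/8 + 229/512*13/16 = 4675/8192
  d_3[s_2] = 283/512*5/8 + 229/512*3/16 = 3517/8192
d_3 = (s_1=4675/8192, s_2=3517/8192)

Answer: 4675/8192 3517/8192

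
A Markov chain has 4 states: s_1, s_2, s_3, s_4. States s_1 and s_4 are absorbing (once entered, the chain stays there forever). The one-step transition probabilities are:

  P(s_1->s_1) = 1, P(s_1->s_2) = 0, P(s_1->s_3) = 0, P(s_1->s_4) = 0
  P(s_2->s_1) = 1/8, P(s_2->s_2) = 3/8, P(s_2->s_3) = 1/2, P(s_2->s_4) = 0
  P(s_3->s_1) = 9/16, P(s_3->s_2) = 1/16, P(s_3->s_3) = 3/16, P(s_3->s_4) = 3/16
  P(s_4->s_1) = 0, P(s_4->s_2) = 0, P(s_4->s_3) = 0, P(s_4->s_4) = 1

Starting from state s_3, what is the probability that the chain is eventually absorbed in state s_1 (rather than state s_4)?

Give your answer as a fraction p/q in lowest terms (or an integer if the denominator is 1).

Answer: 46/61

Derivation:
Let a_i = P(absorbed in s_1 | start in state i).
Boundary conditions: a_s_1 = 1, a_s_4 = 0.
For each transient state i, a_i = sum_j P(i->j) * a_j:
  a_s_2 = 1/8*a_s_1 + 3/8*a_s_2 + 1/2*a_s_3 + 0*a_s_4
  a_s_3 = 9/16*a_s_1 + 1/16*a_s_2 + 3/16*a_s_3 + 3/16*a_s_4

Substituting a_s_1 = 1 and a_s_4 = 0, rearrange to (I - Q) a = r where r[i] = P(i -> s_1):
  [5/8, -1/2] . (a_s_2, a_s_3) = 1/8
  [-1/16, 13/16] . (a_s_2, a_s_3) = 9/16

Solving yields:
  a_s_2 = 49/61
  a_s_3 = 46/61

Starting state is s_3, so the absorption probability is a_s_3 = 46/61.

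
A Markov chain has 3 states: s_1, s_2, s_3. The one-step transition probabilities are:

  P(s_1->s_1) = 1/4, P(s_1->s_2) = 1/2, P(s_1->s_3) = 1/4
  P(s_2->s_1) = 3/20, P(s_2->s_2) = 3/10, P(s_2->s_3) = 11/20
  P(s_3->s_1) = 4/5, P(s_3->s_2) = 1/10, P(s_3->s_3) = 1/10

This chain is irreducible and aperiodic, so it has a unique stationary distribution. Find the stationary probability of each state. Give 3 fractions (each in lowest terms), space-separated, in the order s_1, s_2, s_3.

Answer: 23/60 19/60 3/10

Derivation:
The stationary distribution satisfies pi = pi * P, i.e.:
  pi_s_1 = 1/4*pi_s_1 + 3/20*pi_s_2 + 4/5*pi_s_3
  pi_s_2 = 1/2*pi_s_1 + 3/10*pi_s_2 + 1/10*pi_s_3
  pi_s_3 = 1/4*pi_s_1 + 11/20*pi_s_2 + 1/10*pi_s_3
with normalization: pi_s_1 + pi_s_2 + pi_s_3 = 1.

Using the first 2 balance equations plus normalization, the linear system A*pi = b is:
  [-3/4, 3/20, 4/5] . pi = 0
  [1/2, -7/10, 1/10] . pi = 0
  [1, 1, 1] . pi = 1

Solving yields:
  pi_s_1 = 23/60
  pi_s_2 = 19/60
  pi_s_3 = 3/10

Verification (pi * P):
  23/60*1/4 + 19/60*3/20 + 3/10*4/5 = 23/60 = pi_s_1  (ok)
  23/60*1/2 + 19/60*3/10 + 3/10*1/10 = 19/60 = pi_s_2  (ok)
  23/60*1/4 + 19/60*11/20 + 3/10*1/10 = 3/10 = pi_s_3  (ok)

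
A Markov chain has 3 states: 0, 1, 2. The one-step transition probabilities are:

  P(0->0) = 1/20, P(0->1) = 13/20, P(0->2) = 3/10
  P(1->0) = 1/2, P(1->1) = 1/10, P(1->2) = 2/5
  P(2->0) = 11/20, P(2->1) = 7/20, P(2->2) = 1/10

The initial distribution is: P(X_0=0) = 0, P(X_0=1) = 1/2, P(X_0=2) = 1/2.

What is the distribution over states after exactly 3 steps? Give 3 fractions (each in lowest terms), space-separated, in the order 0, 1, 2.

Propagating the distribution step by step (d_{t+1} = d_t * P):
d_0 = (0=0, 1=1/2, 2=1/2)
  d_1[0] = 0*1/20 + 1/2*1/2 + 1/2*11/20 = 21/40
  d_1[1] = 0*13/20 + 1/2*1/10 + 1/2*7/20 = 9/40
  d_1[2] = 0*3/10 + 1/2*2/5 + 1/2*1/10 = 1/4
d_1 = (0=21/40, 1=9/40, 2=1/4)
  d_2[0] = 21/40*1/20 + 9/40*1/2 + 1/4*11/20 = 221/800
  d_2[1] = 21/40*13/20 + 9/40*1/10 + 1/4*7/20 = 361/800
  d_2[2] = 21/40*3/10 + 9/40*2/5 + 1/4*1/10 = 109/400
d_2 = (0=221/800, 1=361/800, 2=109/400)
  d_3[0] = 221/800*1/20 + 361/800*1/2 + 109/400*11/20 = 6229/16000
  d_3[1] = 221/800*13/20 + 361/800*1/10 + 109/400*7/20 = 5121/16000
  d_3[2] = 221/800*3/10 + 361/800*2/5 + 109/400*1/10 = 93/320
d_3 = (0=6229/16000, 1=5121/16000, 2=93/320)

Answer: 6229/16000 5121/16000 93/320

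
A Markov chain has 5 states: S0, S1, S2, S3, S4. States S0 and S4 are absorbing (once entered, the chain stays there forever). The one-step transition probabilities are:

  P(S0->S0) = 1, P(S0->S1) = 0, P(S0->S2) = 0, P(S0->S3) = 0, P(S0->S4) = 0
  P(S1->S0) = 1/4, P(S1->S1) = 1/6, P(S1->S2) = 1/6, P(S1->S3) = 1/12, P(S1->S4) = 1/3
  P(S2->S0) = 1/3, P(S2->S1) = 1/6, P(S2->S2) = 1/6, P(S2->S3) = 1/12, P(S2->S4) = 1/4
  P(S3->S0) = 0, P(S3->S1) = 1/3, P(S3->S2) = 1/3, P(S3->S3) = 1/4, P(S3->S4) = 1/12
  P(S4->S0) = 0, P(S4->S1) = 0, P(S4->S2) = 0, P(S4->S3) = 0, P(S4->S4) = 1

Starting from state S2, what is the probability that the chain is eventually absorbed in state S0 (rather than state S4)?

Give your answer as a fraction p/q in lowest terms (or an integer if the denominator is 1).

Answer: 205/384

Derivation:
Let a_i = P(absorbed in S0 | start in state i).
Boundary conditions: a_S0 = 1, a_S4 = 0.
For each transient state i, a_i = sum_j P(i->j) * a_j:
  a_S1 = 1/4*a_S0 + 1/6*a_S1 + 1/6*a_S2 + 1/12*a_S3 + 1/3*a_S4
  a_S2 = 1/3*a_S0 + 1/6*a_S1 + 1/6*a_S2 + 1/12*a_S3 + 1/4*a_S4
  a_S3 = 0*a_S0 + 1/3*a_S1 + 1/3*a_S2 + 1/4*a_S3 + 1/12*a_S4

Substituting a_S0 = 1 and a_S4 = 0, rearrange to (I - Q) a = r where r[i] = P(i -> S0):
  [5/6, -1/6, -1/12] . (a_S1, a_S2, a_S3) = 1/4
  [-1/6, 5/6, -1/12] . (a_S1, a_S2, a_S3) = 1/3
  [-1/3, -1/3, 3/4] . (a_S1, a_S2, a_S3) = 0

Solving yields:
  a_S1 = 173/384
  a_S2 = 205/384
  a_S3 = 7/16

Starting state is S2, so the absorption probability is a_S2 = 205/384.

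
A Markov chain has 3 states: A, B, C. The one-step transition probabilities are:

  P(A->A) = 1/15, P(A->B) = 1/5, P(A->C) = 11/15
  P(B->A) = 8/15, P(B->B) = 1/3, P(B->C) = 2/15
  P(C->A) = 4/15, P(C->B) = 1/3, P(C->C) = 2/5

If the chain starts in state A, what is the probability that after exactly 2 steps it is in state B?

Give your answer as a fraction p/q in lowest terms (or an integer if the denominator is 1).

Answer: 73/225

Derivation:
Computing P^2 by repeated multiplication:
P^1 =
  A: [1/15, 1/5, 11/15]
  B: [8/15, 1/3, 2/15]
  C: [4/15, 1/3, 2/5]
P^2 =
  A: [23/75, 73/225, 83/225]
  B: [56/225, 59/225, 22/45]
  C: [68/225, 67/225, 2/5]

(P^2)[A -> B] = 73/225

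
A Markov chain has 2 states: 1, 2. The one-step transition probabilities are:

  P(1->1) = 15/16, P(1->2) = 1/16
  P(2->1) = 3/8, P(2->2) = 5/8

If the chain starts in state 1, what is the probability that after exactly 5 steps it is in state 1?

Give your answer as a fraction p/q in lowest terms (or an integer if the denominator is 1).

Answer: 907215/1048576

Derivation:
Computing P^5 by repeated multiplication:
P^1 =
  1: [15/16, 1/16]
  2: [3/8, 5/8]
P^2 =
  1: [231/256, 25/256]
  2: [75/128, 53/128]
P^3 =
  1: [3615/4096, 481/4096]
  2: [1443/2048, 605/2048]
P^4 =
  1: [57111/65536, 8425/65536]
  2: [25275/32768, 7493/32768]
P^5 =
  1: [907215/1048576, 141361/1048576]
  2: [424083/524288, 100205/524288]

(P^5)[1 -> 1] = 907215/1048576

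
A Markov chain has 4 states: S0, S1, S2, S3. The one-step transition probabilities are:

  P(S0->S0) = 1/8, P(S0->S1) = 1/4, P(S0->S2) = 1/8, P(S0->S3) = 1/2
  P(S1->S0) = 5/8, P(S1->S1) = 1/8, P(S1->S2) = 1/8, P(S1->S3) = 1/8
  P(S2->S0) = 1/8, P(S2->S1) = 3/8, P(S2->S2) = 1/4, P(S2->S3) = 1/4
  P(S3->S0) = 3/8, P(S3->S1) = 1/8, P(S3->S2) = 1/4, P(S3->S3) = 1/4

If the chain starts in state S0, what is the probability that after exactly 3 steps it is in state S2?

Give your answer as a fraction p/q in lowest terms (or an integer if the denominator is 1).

Answer: 93/512

Derivation:
Computing P^3 by repeated multiplication:
P^1 =
  S0: [1/8, 1/4, 1/8, 1/2]
  S1: [5/8, 1/8, 1/8, 1/8]
  S2: [1/8, 3/8, 1/4, 1/4]
  S3: [3/8, 1/8, 1/4, 1/4]
P^2 =
  S0: [3/8, 11/64, 13/64, 1/4]
  S1: [7/32, 15/64, 5/32, 25/64]
  S2: [3/8, 13/64, 3/16, 15/64]
  S3: [1/4, 15/64, 3/16, 21/64]
P^3 =
  S0: [35/128, 57/256, 93/512, 165/512]
  S1: [87/256, 49/256, 99/512, 141/512]
  S2: [73/256, 7/32, 91/512, 163/512]
  S3: [83/256, 13/64, 97/512, 145/512]

(P^3)[S0 -> S2] = 93/512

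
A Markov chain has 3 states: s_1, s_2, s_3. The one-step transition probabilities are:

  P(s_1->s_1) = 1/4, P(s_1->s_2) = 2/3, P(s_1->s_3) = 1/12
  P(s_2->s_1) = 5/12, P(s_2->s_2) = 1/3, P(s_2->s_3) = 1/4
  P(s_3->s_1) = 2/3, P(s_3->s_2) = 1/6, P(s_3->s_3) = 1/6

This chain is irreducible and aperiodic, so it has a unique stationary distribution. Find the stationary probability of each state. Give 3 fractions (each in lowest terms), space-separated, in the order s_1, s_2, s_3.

Answer: 37/94 41/94 8/47

Derivation:
The stationary distribution satisfies pi = pi * P, i.e.:
  pi_s_1 = 1/4*pi_s_1 + 5/12*pi_s_2 + 2/3*pi_s_3
  pi_s_2 = 2/3*pi_s_1 + 1/3*pi_s_2 + 1/6*pi_s_3
  pi_s_3 = 1/12*pi_s_1 + 1/4*pi_s_2 + 1/6*pi_s_3
with normalization: pi_s_1 + pi_s_2 + pi_s_3 = 1.

Using the first 2 balance equations plus normalization, the linear system A*pi = b is:
  [-3/4, 5/12, 2/3] . pi = 0
  [2/3, -2/3, 1/6] . pi = 0
  [1, 1, 1] . pi = 1

Solving yields:
  pi_s_1 = 37/94
  pi_s_2 = 41/94
  pi_s_3 = 8/47

Verification (pi * P):
  37/94*1/4 + 41/94*5/12 + 8/47*2/3 = 37/94 = pi_s_1  (ok)
  37/94*2/3 + 41/94*1/3 + 8/47*1/6 = 41/94 = pi_s_2  (ok)
  37/94*1/12 + 41/94*1/4 + 8/47*1/6 = 8/47 = pi_s_3  (ok)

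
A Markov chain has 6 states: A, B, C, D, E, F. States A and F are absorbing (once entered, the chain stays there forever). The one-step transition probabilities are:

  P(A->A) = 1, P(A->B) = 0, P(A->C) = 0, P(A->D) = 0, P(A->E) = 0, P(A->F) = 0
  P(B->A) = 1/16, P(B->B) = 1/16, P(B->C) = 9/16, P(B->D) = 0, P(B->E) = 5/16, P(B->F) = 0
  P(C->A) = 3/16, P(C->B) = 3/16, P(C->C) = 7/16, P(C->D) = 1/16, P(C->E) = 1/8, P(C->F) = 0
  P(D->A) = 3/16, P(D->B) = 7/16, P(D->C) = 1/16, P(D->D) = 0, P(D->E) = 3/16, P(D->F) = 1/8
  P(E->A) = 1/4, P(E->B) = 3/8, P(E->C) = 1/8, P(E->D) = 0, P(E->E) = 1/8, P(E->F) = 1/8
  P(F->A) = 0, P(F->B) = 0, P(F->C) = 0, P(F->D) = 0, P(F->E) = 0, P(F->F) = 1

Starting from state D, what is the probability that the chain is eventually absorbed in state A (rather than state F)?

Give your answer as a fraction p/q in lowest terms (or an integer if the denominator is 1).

Answer: 2903/3830

Derivation:
Let a_i = P(absorbed in A | start in state i).
Boundary conditions: a_A = 1, a_F = 0.
For each transient state i, a_i = sum_j P(i->j) * a_j:
  a_B = 1/16*a_A + 1/16*a_B + 9/16*a_C + 0*a_D + 5/16*a_E + 0*a_F
  a_C = 3/16*a_A + 3/16*a_B + 7/16*a_C + 1/16*a_D + 1/8*a_E + 0*a_F
  a_D = 3/16*a_A + 7/16*a_B + 1/16*a_C + 0*a_D + 3/16*a_E + 1/8*a_F
  a_E = 1/4*a_A + 3/8*a_B + 1/8*a_C + 0*a_D + 1/8*a_E + 1/8*a_F

Substituting a_A = 1 and a_F = 0, rearrange to (I - Q) a = r where r[i] = P(i -> A):
  [15/16, -9/16, 0, -5/16] . (a_B, a_C, a_D, a_E) = 1/16
  [-3/16, 9/16, -1/16, -1/8] . (a_B, a_C, a_D, a_E) = 3/16
  [-7/16, -1/16, 1, -3/16] . (a_B, a_C, a_D, a_E) = 3/16
  [-3/8, -1/8, 0, 7/8] . (a_B, a_C, a_D, a_E) = 1/4

Solving yields:
  a_B = 3247/3830
  a_C = 334/383
  a_D = 2903/3830
  a_E = 2963/3830

Starting state is D, so the absorption probability is a_D = 2903/3830.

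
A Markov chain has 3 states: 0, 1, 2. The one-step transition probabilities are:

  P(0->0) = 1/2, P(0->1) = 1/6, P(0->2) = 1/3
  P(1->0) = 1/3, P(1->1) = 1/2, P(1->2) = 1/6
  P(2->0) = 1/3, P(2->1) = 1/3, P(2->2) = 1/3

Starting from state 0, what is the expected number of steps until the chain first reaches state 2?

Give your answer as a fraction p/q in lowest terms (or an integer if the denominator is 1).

Answer: 24/7

Derivation:
Let h_i = expected steps to first reach 2 from state i.
Boundary: h_2 = 0.
First-step equations for the other states:
  h_0 = 1 + 1/2*h_0 + 1/6*h_1 + 1/3*h_2
  h_1 = 1 + 1/3*h_0 + 1/2*h_1 + 1/6*h_2

Substituting h_2 = 0 and rearranging gives the linear system (I - Q) h = 1:
  [1/2, -1/6] . (h_0, h_1) = 1
  [-1/3, 1/2] . (h_0, h_1) = 1

Solving yields:
  h_0 = 24/7
  h_1 = 30/7

Starting state is 0, so the expected hitting time is h_0 = 24/7.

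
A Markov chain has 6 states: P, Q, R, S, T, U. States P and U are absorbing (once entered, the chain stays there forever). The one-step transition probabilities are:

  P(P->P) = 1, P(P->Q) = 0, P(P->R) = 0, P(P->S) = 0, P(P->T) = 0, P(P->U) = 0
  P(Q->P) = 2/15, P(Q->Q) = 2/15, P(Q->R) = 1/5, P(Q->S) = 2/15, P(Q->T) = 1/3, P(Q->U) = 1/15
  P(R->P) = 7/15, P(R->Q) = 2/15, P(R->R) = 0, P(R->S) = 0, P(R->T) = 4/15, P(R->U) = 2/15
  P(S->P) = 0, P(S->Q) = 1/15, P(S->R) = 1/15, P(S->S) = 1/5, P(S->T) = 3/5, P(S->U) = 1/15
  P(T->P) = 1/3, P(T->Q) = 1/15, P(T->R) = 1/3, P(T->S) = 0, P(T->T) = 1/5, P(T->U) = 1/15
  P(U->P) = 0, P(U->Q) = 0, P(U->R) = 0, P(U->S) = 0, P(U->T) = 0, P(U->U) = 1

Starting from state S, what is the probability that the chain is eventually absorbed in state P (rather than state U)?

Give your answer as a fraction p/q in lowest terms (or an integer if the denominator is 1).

Answer: 7922/10813

Derivation:
Let a_i = P(absorbed in P | start in state i).
Boundary conditions: a_P = 1, a_U = 0.
For each transient state i, a_i = sum_j P(i->j) * a_j:
  a_Q = 2/15*a_P + 2/15*a_Q + 1/5*a_R + 2/15*a_S + 1/3*a_T + 1/15*a_U
  a_R = 7/15*a_P + 2/15*a_Q + 0*a_R + 0*a_S + 4/15*a_T + 2/15*a_U
  a_S = 0*a_P + 1/15*a_Q + 1/15*a_R + 1/5*a_S + 3/5*a_T + 1/15*a_U
  a_T = 1/3*a_P + 1/15*a_Q + 1/3*a_R + 0*a_S + 1/5*a_T + 1/15*a_U

Substituting a_P = 1 and a_U = 0, rearrange to (I - Q) a = r where r[i] = P(i -> P):
  [13/15, -1/5, -2/15, -1/3] . (a_Q, a_R, a_S, a_T) = 2/15
  [-2/15, 1, 0, -4/15] . (a_Q, a_R, a_S, a_T) = 7/15
  [-1/15, -1/15, 4/5, -3/5] . (a_Q, a_R, a_S, a_T) = 0
  [-1/15, -1/3, 0, 4/5] . (a_Q, a_R, a_S, a_T) = 1/3

Solving yields:
  a_Q = 8186/10813
  a_R = 8461/10813
  a_S = 7922/10813
  a_T = 8713/10813

Starting state is S, so the absorption probability is a_S = 7922/10813.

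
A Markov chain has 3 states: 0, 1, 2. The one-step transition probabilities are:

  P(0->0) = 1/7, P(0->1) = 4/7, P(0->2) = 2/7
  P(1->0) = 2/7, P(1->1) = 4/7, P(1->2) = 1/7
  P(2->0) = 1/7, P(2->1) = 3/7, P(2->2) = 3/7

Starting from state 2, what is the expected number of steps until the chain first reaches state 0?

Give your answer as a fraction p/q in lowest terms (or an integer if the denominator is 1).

Let h_i = expected steps to first reach 0 from state i.
Boundary: h_0 = 0.
First-step equations for the other states:
  h_1 = 1 + 2/7*h_0 + 4/7*h_1 + 1/7*h_2
  h_2 = 1 + 1/7*h_0 + 3/7*h_1 + 3/7*h_2

Substituting h_0 = 0 and rearranging gives the linear system (I - Q) h = 1:
  [3/7, -1/7] . (h_1, h_2) = 1
  [-3/7, 4/7] . (h_1, h_2) = 1

Solving yields:
  h_1 = 35/9
  h_2 = 14/3

Starting state is 2, so the expected hitting time is h_2 = 14/3.

Answer: 14/3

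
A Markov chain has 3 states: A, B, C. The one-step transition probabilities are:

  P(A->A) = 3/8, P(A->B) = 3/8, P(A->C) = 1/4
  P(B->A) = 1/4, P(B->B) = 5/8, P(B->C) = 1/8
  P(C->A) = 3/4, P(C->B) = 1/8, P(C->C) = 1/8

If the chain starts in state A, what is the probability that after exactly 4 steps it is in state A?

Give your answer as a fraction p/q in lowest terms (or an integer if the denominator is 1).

Computing P^4 by repeated multiplication:
P^1 =
  A: [3/8, 3/8, 1/4]
  B: [1/4, 5/8, 1/8]
  C: [3/4, 1/8, 1/8]
P^2 =
  A: [27/64, 13/32, 11/64]
  B: [11/32, 1/2, 5/32]
  C: [13/32, 3/8, 7/32]
P^3 =
  A: [199/512, 111/256, 91/512]
  B: [95/256, 59/128, 43/256]
  C: [105/256, 53/128, 45/256]
P^4 =
  A: [1587/4096, 899/2048, 711/4096]
  B: [779/2048, 459/1024, 351/2048]
  C: [797/2048, 445/1024, 361/2048]

(P^4)[A -> A] = 1587/4096

Answer: 1587/4096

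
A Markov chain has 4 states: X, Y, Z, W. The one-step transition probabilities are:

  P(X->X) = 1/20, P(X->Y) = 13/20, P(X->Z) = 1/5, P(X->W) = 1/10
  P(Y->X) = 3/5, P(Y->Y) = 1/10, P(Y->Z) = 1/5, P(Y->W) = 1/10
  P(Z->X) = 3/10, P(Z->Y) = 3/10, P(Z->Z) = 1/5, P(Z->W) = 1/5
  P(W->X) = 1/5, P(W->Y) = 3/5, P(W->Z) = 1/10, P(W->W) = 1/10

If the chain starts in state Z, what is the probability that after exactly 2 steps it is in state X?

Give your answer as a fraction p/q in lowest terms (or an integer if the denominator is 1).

Answer: 59/200

Derivation:
Computing P^2 by repeated multiplication:
P^1 =
  X: [1/20, 13/20, 1/5, 1/10]
  Y: [3/5, 1/10, 1/5, 1/10]
  Z: [3/10, 3/10, 1/5, 1/5]
  W: [1/5, 3/5, 1/10, 1/10]
P^2 =
  X: [189/400, 87/400, 19/100, 3/25]
  Y: [17/100, 13/25, 19/100, 3/25]
  Z: [59/200, 81/200, 9/50, 3/25]
  W: [21/50, 7/25, 19/100, 11/100]

(P^2)[Z -> X] = 59/200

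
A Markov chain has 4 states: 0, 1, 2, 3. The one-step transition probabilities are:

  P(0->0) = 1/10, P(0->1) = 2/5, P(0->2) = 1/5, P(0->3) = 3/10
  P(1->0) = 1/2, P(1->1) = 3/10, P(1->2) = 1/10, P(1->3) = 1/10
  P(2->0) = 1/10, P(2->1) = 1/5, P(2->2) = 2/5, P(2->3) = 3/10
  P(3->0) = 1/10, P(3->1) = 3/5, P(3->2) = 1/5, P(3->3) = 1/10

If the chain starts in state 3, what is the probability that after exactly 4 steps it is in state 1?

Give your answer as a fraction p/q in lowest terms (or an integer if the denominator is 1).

Answer: 909/2500

Derivation:
Computing P^4 by repeated multiplication:
P^1 =
  0: [1/10, 2/5, 1/5, 3/10]
  1: [1/2, 3/10, 1/10, 1/10]
  2: [1/10, 1/5, 2/5, 3/10]
  3: [1/10, 3/5, 1/5, 1/10]
P^2 =
  0: [13/50, 19/50, 1/5, 4/25]
  1: [11/50, 37/100, 19/100, 11/50]
  2: [9/50, 9/25, 13/50, 1/5]
  3: [17/50, 8/25, 9/50, 4/25]
P^3 =
  0: [63/250, 177/500, 101/500, 24/125]
  1: [31/125, 369/1000, 201/1000, 91/500]
  2: [61/250, 44/125, 27/125, 47/250]
  3: [57/250, 91/250, 51/250, 51/250]
P^4 =
  0: [151/625, 1813/5000, 41/200, 477/2500]
  1: [619/2500, 3593/10000, 2033/10000, 949/5000]
  2: [301/1250, 449/1250, 26/125, 24/125]
  3: [307/1250, 909/2500, 511/2500, 233/1250]

(P^4)[3 -> 1] = 909/2500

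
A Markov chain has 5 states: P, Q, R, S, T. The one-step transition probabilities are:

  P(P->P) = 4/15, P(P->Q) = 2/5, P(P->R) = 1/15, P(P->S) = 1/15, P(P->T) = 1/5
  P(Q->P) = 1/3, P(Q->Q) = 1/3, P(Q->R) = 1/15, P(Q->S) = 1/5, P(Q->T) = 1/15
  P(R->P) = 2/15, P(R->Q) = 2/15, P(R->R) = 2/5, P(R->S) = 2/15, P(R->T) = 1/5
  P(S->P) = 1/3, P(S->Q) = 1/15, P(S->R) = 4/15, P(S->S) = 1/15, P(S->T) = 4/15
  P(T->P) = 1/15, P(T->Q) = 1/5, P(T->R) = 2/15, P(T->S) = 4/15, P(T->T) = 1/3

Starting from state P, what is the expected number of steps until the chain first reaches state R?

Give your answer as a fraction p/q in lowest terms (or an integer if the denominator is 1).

Answer: 193/21

Derivation:
Let h_i = expected steps to first reach R from state i.
Boundary: h_R = 0.
First-step equations for the other states:
  h_P = 1 + 4/15*h_P + 2/5*h_Q + 1/15*h_R + 1/15*h_S + 1/5*h_T
  h_Q = 1 + 1/3*h_P + 1/3*h_Q + 1/15*h_R + 1/5*h_S + 1/15*h_T
  h_S = 1 + 1/3*h_P + 1/15*h_Q + 4/15*h_R + 1/15*h_S + 4/15*h_T
  h_T = 1 + 1/15*h_P + 1/5*h_Q + 2/15*h_R + 4/15*h_S + 1/3*h_T

Substituting h_R = 0 and rearranging gives the linear system (I - Q) h = 1:
  [11/15, -2/5, -1/15, -1/5] . (h_P, h_Q, h_S, h_T) = 1
  [-1/3, 2/3, -1/5, -1/15] . (h_P, h_Q, h_S, h_T) = 1
  [-1/3, -1/15, 14/15, -4/15] . (h_P, h_Q, h_S, h_T) = 1
  [-1/15, -1/5, -4/15, 2/3] . (h_P, h_Q, h_S, h_T) = 1

Solving yields:
  h_P = 193/21
  h_Q = 191/21
  h_S = 307/42
  h_T = 113/14

Starting state is P, so the expected hitting time is h_P = 193/21.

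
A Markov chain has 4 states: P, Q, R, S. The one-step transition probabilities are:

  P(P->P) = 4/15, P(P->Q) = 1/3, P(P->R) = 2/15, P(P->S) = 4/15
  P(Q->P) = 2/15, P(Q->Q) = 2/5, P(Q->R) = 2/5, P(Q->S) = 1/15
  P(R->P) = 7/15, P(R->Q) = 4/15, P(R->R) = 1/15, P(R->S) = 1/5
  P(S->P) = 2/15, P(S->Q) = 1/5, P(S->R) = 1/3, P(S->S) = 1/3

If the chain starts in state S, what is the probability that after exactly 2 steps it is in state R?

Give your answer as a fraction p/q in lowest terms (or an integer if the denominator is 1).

Computing P^2 by repeated multiplication:
P^1 =
  P: [4/15, 1/3, 2/15, 4/15]
  Q: [2/15, 2/5, 2/5, 1/15]
  R: [7/15, 4/15, 1/15, 1/5]
  S: [2/15, 1/5, 1/3, 1/3]
P^2 =
  P: [16/75, 14/45, 4/15, 47/225]
  Q: [64/225, 73/225, 17/75, 37/225]
  R: [49/225, 8/25, 6/25, 2/9]
  S: [59/225, 7/25, 52/225, 17/75]

(P^2)[S -> R] = 52/225

Answer: 52/225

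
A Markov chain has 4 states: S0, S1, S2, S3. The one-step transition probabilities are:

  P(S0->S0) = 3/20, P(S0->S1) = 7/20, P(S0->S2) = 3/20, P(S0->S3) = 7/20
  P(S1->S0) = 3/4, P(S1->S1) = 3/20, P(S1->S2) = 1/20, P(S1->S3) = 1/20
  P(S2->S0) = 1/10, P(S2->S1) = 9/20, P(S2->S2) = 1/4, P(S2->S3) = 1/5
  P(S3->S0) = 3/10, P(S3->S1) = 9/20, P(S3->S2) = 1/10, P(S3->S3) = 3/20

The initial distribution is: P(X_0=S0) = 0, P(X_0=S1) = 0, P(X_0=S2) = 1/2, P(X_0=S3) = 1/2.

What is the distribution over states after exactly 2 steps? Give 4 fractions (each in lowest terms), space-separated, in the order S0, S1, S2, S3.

Propagating the distribution step by step (d_{t+1} = d_t * P):
d_0 = (S0=0, S1=0, S2=1/2, S3=1/2)
  d_1[S0] = 0*3/20 + 0*3/4 + 1/2*1/10 + 1/2*3/10 = 1/5
  d_1[S1] = 0*7/20 + 0*3/20 + 1/2*9/20 + 1/2*9/20 = 9/20
  d_1[S2] = 0*3/20 + 0*1/20 + 1/2*1/4 + 1/2*1/10 = 7/40
  d_1[S3] = 0*7/20 + 0*1/20 + 1/2*1/5 + 1/2*3/20 = 7/40
d_1 = (S0=1/5, S1=9/20, S2=7/40, S3=7/40)
  d_2[S0] = 1/5*3/20 + 9/20*3/4 + 7/40*1/10 + 7/40*3/10 = 7/16
  d_2[S1] = 1/5*7/20 + 9/20*3/20 + 7/40*9/20 + 7/40*9/20 = 59/200
  d_2[S2] = 1/5*3/20 + 9/20*1/20 + 7/40*1/4 + 7/40*1/10 = 91/800
  d_2[S3] = 1/5*7/20 + 9/20*1/20 + 7/40*1/5 + 7/40*3/20 = 123/800
d_2 = (S0=7/16, S1=59/200, S2=91/800, S3=123/800)

Answer: 7/16 59/200 91/800 123/800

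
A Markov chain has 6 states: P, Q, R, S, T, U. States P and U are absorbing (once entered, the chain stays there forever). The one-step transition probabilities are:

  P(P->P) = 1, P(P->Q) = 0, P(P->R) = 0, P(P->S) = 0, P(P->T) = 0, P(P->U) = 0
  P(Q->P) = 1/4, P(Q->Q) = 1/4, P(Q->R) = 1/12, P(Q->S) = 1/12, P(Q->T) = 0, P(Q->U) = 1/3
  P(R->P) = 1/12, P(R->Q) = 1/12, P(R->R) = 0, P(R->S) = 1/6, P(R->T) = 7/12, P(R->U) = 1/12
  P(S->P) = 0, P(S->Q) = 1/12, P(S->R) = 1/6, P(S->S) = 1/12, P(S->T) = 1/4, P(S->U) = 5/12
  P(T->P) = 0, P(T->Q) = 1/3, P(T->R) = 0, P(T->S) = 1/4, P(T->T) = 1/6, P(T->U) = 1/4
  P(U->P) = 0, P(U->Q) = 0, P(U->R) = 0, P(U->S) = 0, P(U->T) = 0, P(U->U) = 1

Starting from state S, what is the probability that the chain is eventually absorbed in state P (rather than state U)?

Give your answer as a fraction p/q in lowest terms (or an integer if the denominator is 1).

Answer: 611/4678

Derivation:
Let a_i = P(absorbed in P | start in state i).
Boundary conditions: a_P = 1, a_U = 0.
For each transient state i, a_i = sum_j P(i->j) * a_j:
  a_Q = 1/4*a_P + 1/4*a_Q + 1/12*a_R + 1/12*a_S + 0*a_T + 1/3*a_U
  a_R = 1/12*a_P + 1/12*a_Q + 0*a_R + 1/6*a_S + 7/12*a_T + 1/12*a_U
  a_S = 0*a_P + 1/12*a_Q + 1/6*a_R + 1/12*a_S + 1/4*a_T + 5/12*a_U
  a_T = 0*a_P + 1/3*a_Q + 0*a_R + 1/4*a_S + 1/6*a_T + 1/4*a_U

Substituting a_P = 1 and a_U = 0, rearrange to (I - Q) a = r where r[i] = P(i -> P):
  [3/4, -1/12, -1/12, 0] . (a_Q, a_R, a_S, a_T) = 1/4
  [-1/12, 1, -1/6, -7/12] . (a_Q, a_R, a_S, a_T) = 1/12
  [-1/12, -1/6, 11/12, -1/4] . (a_Q, a_R, a_S, a_T) = 0
  [-1/3, 0, -1/4, 5/6] . (a_Q, a_R, a_S, a_T) = 0

Solving yields:
  a_Q = 3511/9356
  a_R = 2309/9356
  a_S = 611/4678
  a_T = 1771/9356

Starting state is S, so the absorption probability is a_S = 611/4678.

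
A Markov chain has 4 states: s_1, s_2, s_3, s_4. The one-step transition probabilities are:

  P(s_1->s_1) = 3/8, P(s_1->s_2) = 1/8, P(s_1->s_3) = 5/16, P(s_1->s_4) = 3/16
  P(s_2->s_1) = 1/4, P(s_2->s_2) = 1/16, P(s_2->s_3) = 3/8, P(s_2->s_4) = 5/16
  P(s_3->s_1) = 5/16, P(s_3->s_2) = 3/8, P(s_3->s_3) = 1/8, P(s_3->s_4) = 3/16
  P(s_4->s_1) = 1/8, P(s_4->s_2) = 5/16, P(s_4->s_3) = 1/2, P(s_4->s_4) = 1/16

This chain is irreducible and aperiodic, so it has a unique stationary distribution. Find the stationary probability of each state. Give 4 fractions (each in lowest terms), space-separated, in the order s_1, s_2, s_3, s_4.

The stationary distribution satisfies pi = pi * P, i.e.:
  pi_s_1 = 3/8*pi_s_1 + 1/4*pi_s_2 + 5/16*pi_s_3 + 1/8*pi_s_4
  pi_s_2 = 1/8*pi_s_1 + 1/16*pi_s_2 + 3/8*pi_s_3 + 5/16*pi_s_4
  pi_s_3 = 5/16*pi_s_1 + 3/8*pi_s_2 + 1/8*pi_s_3 + 1/2*pi_s_4
  pi_s_4 = 3/16*pi_s_1 + 5/16*pi_s_2 + 3/16*pi_s_3 + 1/16*pi_s_4
with normalization: pi_s_1 + pi_s_2 + pi_s_3 + pi_s_4 = 1.

Using the first 3 balance equations plus normalization, the linear system A*pi = b is:
  [-5/8, 1/4, 5/16, 1/8] . pi = 0
  [1/8, -15/16, 3/8, 5/16] . pi = 0
  [5/16, 3/8, -7/8, 1/2] . pi = 0
  [1, 1, 1, 1] . pi = 1

Solving yields:
  pi_s_1 = 785/2802
  pi_s_2 = 417/1868
  pi_s_3 = 285/934
  pi_s_4 = 1073/5604

Verification (pi * P):
  785/2802*3/8 + 417/1868*1/4 + 285/934*5/16 + 1073/5604*1/8 = 785/2802 = pi_s_1  (ok)
  785/2802*1/8 + 417/1868*1/16 + 285/934*3/8 + 1073/5604*5/16 = 417/1868 = pi_s_2  (ok)
  785/2802*5/16 + 417/1868*3/8 + 285/934*1/8 + 1073/5604*1/2 = 285/934 = pi_s_3  (ok)
  785/2802*3/16 + 417/1868*5/16 + 285/934*3/16 + 1073/5604*1/16 = 1073/5604 = pi_s_4  (ok)

Answer: 785/2802 417/1868 285/934 1073/5604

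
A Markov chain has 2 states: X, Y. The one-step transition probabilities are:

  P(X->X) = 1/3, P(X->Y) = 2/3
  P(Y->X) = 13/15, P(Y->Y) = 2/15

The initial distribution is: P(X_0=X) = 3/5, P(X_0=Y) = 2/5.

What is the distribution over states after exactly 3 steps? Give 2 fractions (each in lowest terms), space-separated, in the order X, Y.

Answer: 9449/16875 7426/16875

Derivation:
Propagating the distribution step by step (d_{t+1} = d_t * P):
d_0 = (X=3/5, Y=2/5)
  d_1[X] = 3/5*1/3 + 2/5*13/15 = 41/75
  d_1[Y] = 3/5*2/3 + 2/5*2/15 = 34/75
d_1 = (X=41/75, Y=34/75)
  d_2[X] = 41/75*1/3 + 34/75*13/15 = 647/1125
  d_2[Y] = 41/75*2/3 + 34/75*2/15 = 478/1125
d_2 = (X=647/1125, Y=478/1125)
  d_3[X] = 647/1125*1/3 + 478/1125*13/15 = 9449/16875
  d_3[Y] = 647/1125*2/3 + 478/1125*2/15 = 7426/16875
d_3 = (X=9449/16875, Y=7426/16875)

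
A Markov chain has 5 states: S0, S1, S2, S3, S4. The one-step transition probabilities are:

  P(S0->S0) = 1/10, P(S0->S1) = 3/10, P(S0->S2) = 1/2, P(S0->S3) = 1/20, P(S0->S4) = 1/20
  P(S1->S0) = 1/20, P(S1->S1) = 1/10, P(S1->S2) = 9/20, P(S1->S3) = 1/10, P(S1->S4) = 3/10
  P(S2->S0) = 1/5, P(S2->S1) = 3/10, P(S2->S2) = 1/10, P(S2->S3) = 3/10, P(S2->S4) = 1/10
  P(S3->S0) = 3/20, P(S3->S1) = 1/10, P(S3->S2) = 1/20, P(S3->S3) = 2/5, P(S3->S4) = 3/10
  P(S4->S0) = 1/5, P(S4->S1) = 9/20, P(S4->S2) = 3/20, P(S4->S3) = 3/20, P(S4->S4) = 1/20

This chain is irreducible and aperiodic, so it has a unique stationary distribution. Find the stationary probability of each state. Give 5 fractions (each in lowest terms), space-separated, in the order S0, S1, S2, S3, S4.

Answer: 4484/32047 7572/32047 22759/96141 6824/32047 16742/96141

Derivation:
The stationary distribution satisfies pi = pi * P, i.e.:
  pi_S0 = 1/10*pi_S0 + 1/20*pi_S1 + 1/5*pi_S2 + 3/20*pi_S3 + 1/5*pi_S4
  pi_S1 = 3/10*pi_S0 + 1/10*pi_S1 + 3/10*pi_S2 + 1/10*pi_S3 + 9/20*pi_S4
  pi_S2 = 1/2*pi_S0 + 9/20*pi_S1 + 1/10*pi_S2 + 1/20*pi_S3 + 3/20*pi_S4
  pi_S3 = 1/20*pi_S0 + 1/10*pi_S1 + 3/10*pi_S2 + 2/5*pi_S3 + 3/20*pi_S4
  pi_S4 = 1/20*pi_S0 + 3/10*pi_S1 + 1/10*pi_S2 + 3/10*pi_S3 + 1/20*pi_S4
with normalization: pi_S0 + pi_S1 + pi_S2 + pi_S3 + pi_S4 = 1.

Using the first 4 balance equations plus normalization, the linear system A*pi = b is:
  [-9/10, 1/20, 1/5, 3/20, 1/5] . pi = 0
  [3/10, -9/10, 3/10, 1/10, 9/20] . pi = 0
  [1/2, 9/20, -9/10, 1/20, 3/20] . pi = 0
  [1/20, 1/10, 3/10, -3/5, 3/20] . pi = 0
  [1, 1, 1, 1, 1] . pi = 1

Solving yields:
  pi_S0 = 4484/32047
  pi_S1 = 7572/32047
  pi_S2 = 22759/96141
  pi_S3 = 6824/32047
  pi_S4 = 16742/96141

Verification (pi * P):
  4484/32047*1/10 + 7572/32047*1/20 + 22759/96141*1/5 + 6824/32047*3/20 + 16742/96141*1/5 = 4484/32047 = pi_S0  (ok)
  4484/32047*3/10 + 7572/32047*1/10 + 22759/96141*3/10 + 6824/32047*1/10 + 16742/96141*9/20 = 7572/32047 = pi_S1  (ok)
  4484/32047*1/2 + 7572/32047*9/20 + 22759/96141*1/10 + 6824/32047*1/20 + 16742/96141*3/20 = 22759/96141 = pi_S2  (ok)
  4484/32047*1/20 + 7572/32047*1/10 + 22759/96141*3/10 + 6824/32047*2/5 + 16742/96141*3/20 = 6824/32047 = pi_S3  (ok)
  4484/32047*1/20 + 7572/32047*3/10 + 22759/96141*1/10 + 6824/32047*3/10 + 16742/96141*1/20 = 16742/96141 = pi_S4  (ok)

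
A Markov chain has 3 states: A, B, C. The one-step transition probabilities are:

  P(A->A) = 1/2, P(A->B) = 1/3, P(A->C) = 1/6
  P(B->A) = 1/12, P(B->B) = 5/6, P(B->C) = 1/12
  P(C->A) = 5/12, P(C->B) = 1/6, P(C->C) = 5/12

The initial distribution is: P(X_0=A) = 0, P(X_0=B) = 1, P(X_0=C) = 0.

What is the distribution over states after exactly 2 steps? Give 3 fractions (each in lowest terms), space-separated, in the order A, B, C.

Answer: 7/48 53/72 17/144

Derivation:
Propagating the distribution step by step (d_{t+1} = d_t * P):
d_0 = (A=0, B=1, C=0)
  d_1[A] = 0*1/2 + 1*1/12 + 0*5/12 = 1/12
  d_1[B] = 0*1/3 + 1*5/6 + 0*1/6 = 5/6
  d_1[C] = 0*1/6 + 1*1/12 + 0*5/12 = 1/12
d_1 = (A=1/12, B=5/6, C=1/12)
  d_2[A] = 1/12*1/2 + 5/6*1/12 + 1/12*5/12 = 7/48
  d_2[B] = 1/12*1/3 + 5/6*5/6 + 1/12*1/6 = 53/72
  d_2[C] = 1/12*1/6 + 5/6*1/12 + 1/12*5/12 = 17/144
d_2 = (A=7/48, B=53/72, C=17/144)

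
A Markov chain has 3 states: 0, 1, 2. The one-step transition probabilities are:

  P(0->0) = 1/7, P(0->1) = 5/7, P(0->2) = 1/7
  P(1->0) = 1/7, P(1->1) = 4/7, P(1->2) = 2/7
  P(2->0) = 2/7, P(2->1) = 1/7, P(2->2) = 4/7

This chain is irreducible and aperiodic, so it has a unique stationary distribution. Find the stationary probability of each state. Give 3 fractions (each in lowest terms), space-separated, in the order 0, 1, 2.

The stationary distribution satisfies pi = pi * P, i.e.:
  pi_0 = 1/7*pi_0 + 1/7*pi_1 + 2/7*pi_2
  pi_1 = 5/7*pi_0 + 4/7*pi_1 + 1/7*pi_2
  pi_2 = 1/7*pi_0 + 2/7*pi_1 + 4/7*pi_2
with normalization: pi_0 + pi_1 + pi_2 = 1.

Using the first 2 balance equations plus normalization, the linear system A*pi = b is:
  [-6/7, 1/7, 2/7] . pi = 0
  [5/7, -3/7, 1/7] . pi = 0
  [1, 1, 1] . pi = 1

Solving yields:
  pi_0 = 7/36
  pi_1 = 4/9
  pi_2 = 13/36

Verification (pi * P):
  7/36*1/7 + 4/9*1/7 + 13/36*2/7 = 7/36 = pi_0  (ok)
  7/36*5/7 + 4/9*4/7 + 13/36*1/7 = 4/9 = pi_1  (ok)
  7/36*1/7 + 4/9*2/7 + 13/36*4/7 = 13/36 = pi_2  (ok)

Answer: 7/36 4/9 13/36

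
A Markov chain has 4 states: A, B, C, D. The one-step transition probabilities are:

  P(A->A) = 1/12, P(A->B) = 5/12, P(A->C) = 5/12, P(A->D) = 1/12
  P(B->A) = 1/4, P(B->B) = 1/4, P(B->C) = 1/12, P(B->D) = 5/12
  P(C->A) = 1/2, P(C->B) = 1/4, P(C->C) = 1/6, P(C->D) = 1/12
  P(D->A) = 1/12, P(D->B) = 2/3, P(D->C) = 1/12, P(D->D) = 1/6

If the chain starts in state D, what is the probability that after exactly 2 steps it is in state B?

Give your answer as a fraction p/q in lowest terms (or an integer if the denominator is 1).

Answer: 1/3

Derivation:
Computing P^2 by repeated multiplication:
P^1 =
  A: [1/12, 5/12, 5/12, 1/12]
  B: [1/4, 1/4, 1/12, 5/12]
  C: [1/2, 1/4, 1/6, 1/12]
  D: [1/12, 2/3, 1/12, 1/6]
P^2 =
  A: [47/144, 43/144, 7/48, 11/48]
  B: [23/144, 67/144, 25/144, 29/144]
  C: [7/36, 53/144, 19/72, 25/144]
  D: [11/48, 1/3, 17/144, 23/72]

(P^2)[D -> B] = 1/3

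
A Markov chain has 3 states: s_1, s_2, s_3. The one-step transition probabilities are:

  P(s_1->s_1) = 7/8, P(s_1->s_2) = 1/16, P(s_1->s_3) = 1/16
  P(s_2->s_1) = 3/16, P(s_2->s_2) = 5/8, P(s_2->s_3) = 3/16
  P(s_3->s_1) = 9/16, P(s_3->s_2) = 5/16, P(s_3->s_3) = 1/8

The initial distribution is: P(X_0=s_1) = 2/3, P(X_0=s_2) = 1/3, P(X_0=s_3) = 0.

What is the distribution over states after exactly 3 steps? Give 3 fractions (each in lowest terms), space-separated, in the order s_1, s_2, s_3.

Propagating the distribution step by step (d_{t+1} = d_t * P):
d_0 = (s_1=2/3, s_2=1/3, s_3=0)
  d_1[s_1] = 2/3*7/8 + 1/3*3/16 + 0*9/16 = 31/48
  d_1[s_2] = 2/3*1/16 + 1/3*5/8 + 0*5/16 = 1/4
  d_1[s_3] = 2/3*1/16 + 1/3*3/16 + 0*1/8 = 5/48
d_1 = (s_1=31/48, s_2=1/4, s_3=5/48)
  d_2[s_1] = 31/48*7/8 + 1/4*3/16 + 5/48*9/16 = 515/768
  d_2[s_2] = 31/48*1/16 + 1/4*5/8 + 5/48*5/16 = 11/48
  d_2[s_3] = 31/48*1/16 + 1/4*3/16 + 5/48*1/8 = 77/768
d_2 = (s_1=515/768, s_2=11/48, s_3=77/768)
  d_3[s_1] = 515/768*7/8 + 11/48*3/16 + 77/768*9/16 = 8431/12288
  d_3[s_2] = 515/768*1/16 + 11/48*5/8 + 77/768*5/16 = 665/3072
  d_3[s_3] = 515/768*1/16 + 11/48*3/16 + 77/768*1/8 = 399/4096
d_3 = (s_1=8431/12288, s_2=665/3072, s_3=399/4096)

Answer: 8431/12288 665/3072 399/4096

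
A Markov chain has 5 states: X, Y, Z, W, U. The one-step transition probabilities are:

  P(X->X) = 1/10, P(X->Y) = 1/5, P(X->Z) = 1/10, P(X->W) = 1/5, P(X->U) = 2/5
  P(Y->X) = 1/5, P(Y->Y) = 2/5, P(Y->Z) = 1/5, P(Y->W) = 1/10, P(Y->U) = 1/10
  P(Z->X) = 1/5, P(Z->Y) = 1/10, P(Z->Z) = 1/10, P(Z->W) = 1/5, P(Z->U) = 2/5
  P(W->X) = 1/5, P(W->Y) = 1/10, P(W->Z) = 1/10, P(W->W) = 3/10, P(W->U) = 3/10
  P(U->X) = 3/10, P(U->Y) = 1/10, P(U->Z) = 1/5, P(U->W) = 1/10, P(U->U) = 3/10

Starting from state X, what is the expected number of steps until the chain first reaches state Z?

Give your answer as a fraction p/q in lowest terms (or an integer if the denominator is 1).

Answer: 625/93

Derivation:
Let h_i = expected steps to first reach Z from state i.
Boundary: h_Z = 0.
First-step equations for the other states:
  h_X = 1 + 1/10*h_X + 1/5*h_Y + 1/10*h_Z + 1/5*h_W + 2/5*h_U
  h_Y = 1 + 1/5*h_X + 2/5*h_Y + 1/5*h_Z + 1/10*h_W + 1/10*h_U
  h_W = 1 + 1/5*h_X + 1/10*h_Y + 1/10*h_Z + 3/10*h_W + 3/10*h_U
  h_U = 1 + 3/10*h_X + 1/10*h_Y + 1/5*h_Z + 1/10*h_W + 3/10*h_U

Substituting h_Z = 0 and rearranging gives the linear system (I - Q) h = 1:
  [9/10, -1/5, -1/5, -2/5] . (h_X, h_Y, h_W, h_U) = 1
  [-1/5, 3/5, -1/10, -1/10] . (h_X, h_Y, h_W, h_U) = 1
  [-1/5, -1/10, 7/10, -3/10] . (h_X, h_Y, h_W, h_U) = 1
  [-3/10, -1/10, -1/10, 7/10] . (h_X, h_Y, h_W, h_U) = 1

Solving yields:
  h_X = 625/93
  h_Y = 565/93
  h_W = 425/62
  h_U = 1145/186

Starting state is X, so the expected hitting time is h_X = 625/93.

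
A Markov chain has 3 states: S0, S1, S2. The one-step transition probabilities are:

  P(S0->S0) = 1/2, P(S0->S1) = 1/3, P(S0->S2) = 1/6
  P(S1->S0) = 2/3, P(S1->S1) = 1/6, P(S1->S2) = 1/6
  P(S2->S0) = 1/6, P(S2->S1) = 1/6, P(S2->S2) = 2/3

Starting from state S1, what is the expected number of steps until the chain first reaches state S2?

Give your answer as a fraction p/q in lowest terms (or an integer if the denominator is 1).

Let h_i = expected steps to first reach S2 from state i.
Boundary: h_S2 = 0.
First-step equations for the other states:
  h_S0 = 1 + 1/2*h_S0 + 1/3*h_S1 + 1/6*h_S2
  h_S1 = 1 + 2/3*h_S0 + 1/6*h_S1 + 1/6*h_S2

Substituting h_S2 = 0 and rearranging gives the linear system (I - Q) h = 1:
  [1/2, -1/3] . (h_S0, h_S1) = 1
  [-2/3, 5/6] . (h_S0, h_S1) = 1

Solving yields:
  h_S0 = 6
  h_S1 = 6

Starting state is S1, so the expected hitting time is h_S1 = 6.

Answer: 6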